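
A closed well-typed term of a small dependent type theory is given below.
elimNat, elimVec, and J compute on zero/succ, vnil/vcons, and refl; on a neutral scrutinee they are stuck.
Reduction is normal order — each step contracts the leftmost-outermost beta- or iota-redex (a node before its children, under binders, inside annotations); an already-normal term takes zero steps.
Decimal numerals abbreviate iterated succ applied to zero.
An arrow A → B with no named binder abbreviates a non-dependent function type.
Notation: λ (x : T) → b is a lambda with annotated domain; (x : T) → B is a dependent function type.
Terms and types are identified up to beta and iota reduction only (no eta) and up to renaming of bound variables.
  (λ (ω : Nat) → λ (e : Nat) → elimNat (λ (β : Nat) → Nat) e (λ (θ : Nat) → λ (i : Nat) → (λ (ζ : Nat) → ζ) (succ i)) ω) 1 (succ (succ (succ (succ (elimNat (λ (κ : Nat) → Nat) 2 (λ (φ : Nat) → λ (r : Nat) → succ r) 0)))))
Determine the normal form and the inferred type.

normal form:
  7
the term's type:
  Nat


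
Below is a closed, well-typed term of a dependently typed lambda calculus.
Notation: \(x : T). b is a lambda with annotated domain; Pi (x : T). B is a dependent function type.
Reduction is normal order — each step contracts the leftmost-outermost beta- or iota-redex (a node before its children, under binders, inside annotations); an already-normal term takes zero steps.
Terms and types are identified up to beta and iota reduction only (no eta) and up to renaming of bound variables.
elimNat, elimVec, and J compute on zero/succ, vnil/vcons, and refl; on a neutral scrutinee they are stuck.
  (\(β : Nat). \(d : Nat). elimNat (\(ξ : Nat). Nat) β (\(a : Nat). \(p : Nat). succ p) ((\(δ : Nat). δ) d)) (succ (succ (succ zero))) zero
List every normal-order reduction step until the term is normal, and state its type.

normal-order reduction:
  (\(β : Nat). \(d : Nat). elimNat (\(ξ : Nat). Nat) β (\(a : Nat). \(p : Nat). succ p) ((\(δ : Nat). δ) d)) (succ (succ (succ zero))) zero
  ~> (\(β : Nat). elimNat (\(d : Nat). Nat) (succ (succ (succ zero))) (\(ξ : Nat). \(a : Nat). succ a) ((\(p : Nat). p) β)) zero
  ~> elimNat (\(β : Nat). Nat) (succ (succ (succ zero))) (\(d : Nat). \(ξ : Nat). succ ξ) ((\(a : Nat). a) zero)
  ~> elimNat (\(β : Nat). Nat) (succ (succ (succ zero))) (\(d : Nat). \(ξ : Nat). succ ξ) zero
  ~> succ (succ (succ zero))
the term's type:
  Nat


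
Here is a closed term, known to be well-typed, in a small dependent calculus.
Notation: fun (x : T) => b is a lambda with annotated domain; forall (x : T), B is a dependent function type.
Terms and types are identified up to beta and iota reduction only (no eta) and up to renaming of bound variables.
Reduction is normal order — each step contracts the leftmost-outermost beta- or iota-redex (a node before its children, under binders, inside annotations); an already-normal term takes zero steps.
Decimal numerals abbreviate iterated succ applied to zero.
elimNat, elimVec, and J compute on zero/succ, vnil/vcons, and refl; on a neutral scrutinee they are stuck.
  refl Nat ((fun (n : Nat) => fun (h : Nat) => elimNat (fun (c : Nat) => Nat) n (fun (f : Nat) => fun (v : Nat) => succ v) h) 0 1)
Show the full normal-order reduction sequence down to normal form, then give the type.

normal-order reduction sequence:
  refl Nat ((fun (n : Nat) => fun (h : Nat) => elimNat (fun (c : Nat) => Nat) n (fun (f : Nat) => fun (v : Nat) => succ v) h) 0 1)
  ~> refl Nat ((fun (n : Nat) => elimNat (fun (h : Nat) => Nat) 0 (fun (c : Nat) => fun (f : Nat) => succ f) n) 1)
  ~> refl Nat (elimNat (fun (n : Nat) => Nat) 0 (fun (h : Nat) => fun (c : Nat) => succ c) 1)
  ~> refl Nat ((fun (n : Nat) => fun (h : Nat) => succ h) 0 (elimNat (fun (c : Nat) => Nat) 0 (fun (f : Nat) => fun (v : Nat) => succ v) 0))
  ~> refl Nat ((fun (n : Nat) => succ n) (elimNat (fun (h : Nat) => Nat) 0 (fun (c : Nat) => fun (f : Nat) => succ f) 0))
  ~> refl Nat (succ (elimNat (fun (n : Nat) => Nat) 0 (fun (h : Nat) => fun (c : Nat) => succ c) 0))
  ~> refl Nat 1
type:
  Eq Nat 1 1


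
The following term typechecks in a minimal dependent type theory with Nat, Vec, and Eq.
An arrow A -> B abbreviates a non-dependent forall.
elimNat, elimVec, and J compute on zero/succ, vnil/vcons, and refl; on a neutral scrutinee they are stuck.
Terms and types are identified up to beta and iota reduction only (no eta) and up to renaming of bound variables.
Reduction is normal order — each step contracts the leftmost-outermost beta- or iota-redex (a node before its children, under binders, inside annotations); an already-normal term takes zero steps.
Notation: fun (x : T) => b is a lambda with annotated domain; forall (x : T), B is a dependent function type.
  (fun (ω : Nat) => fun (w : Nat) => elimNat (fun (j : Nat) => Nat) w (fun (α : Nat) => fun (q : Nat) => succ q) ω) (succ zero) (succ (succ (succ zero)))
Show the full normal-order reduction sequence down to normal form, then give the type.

reduction (normal order):
  (fun (ω : Nat) => fun (w : Nat) => elimNat (fun (j : Nat) => Nat) w (fun (α : Nat) => fun (q : Nat) => succ q) ω) (succ zero) (succ (succ (succ zero)))
  ~> (fun (ω : Nat) => elimNat (fun (w : Nat) => Nat) ω (fun (j : Nat) => fun (α : Nat) => succ α) (succ zero)) (succ (succ (succ zero)))
  ~> elimNat (fun (ω : Nat) => Nat) (succ (succ (succ zero))) (fun (w : Nat) => fun (j : Nat) => succ j) (succ zero)
  ~> (fun (ω : Nat) => fun (w : Nat) => succ w) zero (elimNat (fun (j : Nat) => Nat) (succ (succ (succ zero))) (fun (α : Nat) => fun (q : Nat) => succ q) zero)
  ~> (fun (ω : Nat) => succ ω) (elimNat (fun (w : Nat) => Nat) (succ (succ (succ zero))) (fun (j : Nat) => fun (α : Nat) => succ α) zero)
  ~> succ (elimNat (fun (ω : Nat) => Nat) (succ (succ (succ zero))) (fun (w : Nat) => fun (j : Nat) => succ j) zero)
  ~> succ (succ (succ (succ zero)))
inferred type:
  Nat


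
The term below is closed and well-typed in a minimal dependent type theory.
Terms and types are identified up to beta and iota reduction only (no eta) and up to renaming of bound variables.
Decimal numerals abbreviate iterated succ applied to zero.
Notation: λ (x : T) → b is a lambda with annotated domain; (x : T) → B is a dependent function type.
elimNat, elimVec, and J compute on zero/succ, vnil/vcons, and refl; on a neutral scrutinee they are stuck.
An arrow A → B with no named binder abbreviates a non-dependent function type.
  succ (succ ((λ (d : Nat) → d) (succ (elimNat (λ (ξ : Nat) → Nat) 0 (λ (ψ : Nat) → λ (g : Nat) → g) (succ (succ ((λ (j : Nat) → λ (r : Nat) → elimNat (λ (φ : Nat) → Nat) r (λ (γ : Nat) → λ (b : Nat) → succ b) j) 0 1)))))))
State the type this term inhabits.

the term's type:
  Nat


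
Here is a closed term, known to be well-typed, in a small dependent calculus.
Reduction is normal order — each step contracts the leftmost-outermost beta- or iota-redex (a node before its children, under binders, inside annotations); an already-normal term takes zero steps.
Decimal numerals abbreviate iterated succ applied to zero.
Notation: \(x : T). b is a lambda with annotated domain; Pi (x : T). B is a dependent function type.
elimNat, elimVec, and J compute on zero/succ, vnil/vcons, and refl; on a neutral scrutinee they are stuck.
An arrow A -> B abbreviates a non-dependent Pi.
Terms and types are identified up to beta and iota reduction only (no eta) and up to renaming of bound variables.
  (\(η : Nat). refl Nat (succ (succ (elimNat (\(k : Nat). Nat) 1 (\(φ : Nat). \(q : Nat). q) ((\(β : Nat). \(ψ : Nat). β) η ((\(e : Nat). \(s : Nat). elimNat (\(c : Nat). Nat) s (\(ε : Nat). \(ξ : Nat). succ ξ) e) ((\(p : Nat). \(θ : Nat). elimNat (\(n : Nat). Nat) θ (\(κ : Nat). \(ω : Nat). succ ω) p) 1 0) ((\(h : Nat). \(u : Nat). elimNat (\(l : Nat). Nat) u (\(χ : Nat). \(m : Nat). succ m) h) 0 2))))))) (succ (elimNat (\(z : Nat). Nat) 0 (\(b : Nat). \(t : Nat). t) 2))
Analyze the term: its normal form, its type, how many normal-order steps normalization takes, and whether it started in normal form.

normal form:
  refl Nat 3
the term's type:
  Eq Nat 3 3
reduction steps (normal order): 14
started in normal form: no
first redex: a beta-redex


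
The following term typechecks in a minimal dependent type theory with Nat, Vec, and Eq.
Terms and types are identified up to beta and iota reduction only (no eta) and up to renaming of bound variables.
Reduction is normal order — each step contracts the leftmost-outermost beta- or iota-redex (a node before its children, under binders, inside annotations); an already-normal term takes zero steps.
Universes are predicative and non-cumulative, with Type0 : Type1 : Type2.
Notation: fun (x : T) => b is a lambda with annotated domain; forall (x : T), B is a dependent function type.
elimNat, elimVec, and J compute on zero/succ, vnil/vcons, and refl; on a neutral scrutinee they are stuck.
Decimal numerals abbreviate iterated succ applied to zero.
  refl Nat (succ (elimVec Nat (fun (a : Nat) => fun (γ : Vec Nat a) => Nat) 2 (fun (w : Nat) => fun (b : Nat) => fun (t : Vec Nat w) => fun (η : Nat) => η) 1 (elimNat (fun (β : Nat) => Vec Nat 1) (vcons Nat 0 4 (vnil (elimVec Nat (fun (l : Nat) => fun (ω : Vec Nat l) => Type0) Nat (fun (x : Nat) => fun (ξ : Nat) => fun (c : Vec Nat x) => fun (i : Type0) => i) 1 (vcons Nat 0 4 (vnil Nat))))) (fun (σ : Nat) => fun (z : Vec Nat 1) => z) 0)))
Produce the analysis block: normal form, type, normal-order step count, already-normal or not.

normal form:
  refl Nat 3
inferred type:
  Eq Nat 3 3
normal-order step count: 7
term was already normal: no
first redex: an elimNat iota-redex


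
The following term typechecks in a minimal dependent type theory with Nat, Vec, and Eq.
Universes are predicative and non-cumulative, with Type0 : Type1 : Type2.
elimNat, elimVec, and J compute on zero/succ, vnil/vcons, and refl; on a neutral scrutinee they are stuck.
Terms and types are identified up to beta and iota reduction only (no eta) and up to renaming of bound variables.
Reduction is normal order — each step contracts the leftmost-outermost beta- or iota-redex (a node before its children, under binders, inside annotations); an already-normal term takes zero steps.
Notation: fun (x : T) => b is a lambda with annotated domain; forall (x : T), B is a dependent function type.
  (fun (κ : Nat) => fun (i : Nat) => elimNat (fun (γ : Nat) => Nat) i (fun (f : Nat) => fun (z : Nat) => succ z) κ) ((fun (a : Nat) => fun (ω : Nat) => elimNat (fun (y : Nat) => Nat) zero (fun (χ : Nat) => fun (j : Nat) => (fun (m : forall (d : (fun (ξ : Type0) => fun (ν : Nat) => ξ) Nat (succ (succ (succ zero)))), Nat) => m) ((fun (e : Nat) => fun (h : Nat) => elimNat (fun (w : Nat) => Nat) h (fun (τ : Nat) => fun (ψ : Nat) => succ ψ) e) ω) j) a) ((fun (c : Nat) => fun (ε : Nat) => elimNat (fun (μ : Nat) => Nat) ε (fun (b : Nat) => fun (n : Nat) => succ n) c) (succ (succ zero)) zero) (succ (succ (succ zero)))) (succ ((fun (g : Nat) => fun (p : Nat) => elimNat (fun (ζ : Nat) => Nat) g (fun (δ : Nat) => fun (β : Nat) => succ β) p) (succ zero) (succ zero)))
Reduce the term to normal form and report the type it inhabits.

resulting normal form:
  succ (succ (succ (succ (succ (succ (succ (succ (succ zero))))))))
the term's type:
  Nat
observation: 58 normal-order steps separate the term from its normal form.


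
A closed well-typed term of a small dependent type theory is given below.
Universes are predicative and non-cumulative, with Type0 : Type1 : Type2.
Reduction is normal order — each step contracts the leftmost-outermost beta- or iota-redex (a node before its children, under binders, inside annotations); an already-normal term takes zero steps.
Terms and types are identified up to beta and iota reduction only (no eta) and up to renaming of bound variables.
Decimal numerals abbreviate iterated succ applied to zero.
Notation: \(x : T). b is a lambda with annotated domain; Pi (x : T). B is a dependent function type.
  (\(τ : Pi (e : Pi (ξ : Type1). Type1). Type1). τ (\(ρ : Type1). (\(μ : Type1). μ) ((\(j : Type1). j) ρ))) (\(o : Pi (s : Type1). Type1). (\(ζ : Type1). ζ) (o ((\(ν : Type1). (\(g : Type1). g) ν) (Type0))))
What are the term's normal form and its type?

reduced normal form:
  Type0
inferred type:
  Type1
observation: the term reaches its normal form after 8 normal-order steps.


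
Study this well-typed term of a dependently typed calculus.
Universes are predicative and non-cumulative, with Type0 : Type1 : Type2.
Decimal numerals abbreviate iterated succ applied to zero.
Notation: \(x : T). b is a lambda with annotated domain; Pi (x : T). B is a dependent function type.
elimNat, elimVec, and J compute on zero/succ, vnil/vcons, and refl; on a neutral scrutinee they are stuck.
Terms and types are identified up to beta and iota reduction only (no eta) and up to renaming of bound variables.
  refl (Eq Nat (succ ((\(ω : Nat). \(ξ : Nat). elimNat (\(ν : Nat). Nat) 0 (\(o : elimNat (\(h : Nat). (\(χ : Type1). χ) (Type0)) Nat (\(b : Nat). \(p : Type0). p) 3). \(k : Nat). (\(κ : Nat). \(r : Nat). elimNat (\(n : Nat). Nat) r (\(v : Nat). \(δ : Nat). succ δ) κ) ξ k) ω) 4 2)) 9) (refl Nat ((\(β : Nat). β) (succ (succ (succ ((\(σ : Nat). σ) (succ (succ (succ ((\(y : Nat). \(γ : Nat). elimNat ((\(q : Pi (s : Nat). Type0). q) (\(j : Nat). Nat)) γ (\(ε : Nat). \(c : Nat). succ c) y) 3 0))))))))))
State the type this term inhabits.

the term's type:
  Eq (Eq Nat 9 9) (refl Nat 9) (refl Nat 9)


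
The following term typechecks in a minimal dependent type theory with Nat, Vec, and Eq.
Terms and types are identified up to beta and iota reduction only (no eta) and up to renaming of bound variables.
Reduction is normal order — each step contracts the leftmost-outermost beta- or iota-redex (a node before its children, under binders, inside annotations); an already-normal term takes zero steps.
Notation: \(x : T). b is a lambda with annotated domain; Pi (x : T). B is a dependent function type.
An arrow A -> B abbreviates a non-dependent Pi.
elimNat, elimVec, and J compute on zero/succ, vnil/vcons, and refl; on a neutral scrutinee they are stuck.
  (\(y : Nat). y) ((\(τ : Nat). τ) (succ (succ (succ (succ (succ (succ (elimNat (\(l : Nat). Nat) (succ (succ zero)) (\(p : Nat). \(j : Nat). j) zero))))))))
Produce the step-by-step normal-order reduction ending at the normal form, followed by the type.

reduction (normal order):
  (\(y : Nat). y) ((\(τ : Nat). τ) (succ (succ (succ (succ (succ (succ (elimNat (\(l : Nat). Nat) (succ (succ zero)) (\(p : Nat). \(j : Nat). j) zero))))))))
  ~> (\(y : Nat). y) (succ (succ (succ (succ (succ (succ (elimNat (\(τ : Nat). Nat) (succ (succ zero)) (\(l : Nat). \(p : Nat). p) zero)))))))
  ~> succ (succ (succ (succ (succ (succ (elimNat (\(y : Nat). Nat) (succ (succ zero)) (\(τ : Nat). \(l : Nat). l) zero))))))
  ~> succ (succ (succ (succ (succ (succ (succ (succ zero)))))))
inferred type:
  Nat


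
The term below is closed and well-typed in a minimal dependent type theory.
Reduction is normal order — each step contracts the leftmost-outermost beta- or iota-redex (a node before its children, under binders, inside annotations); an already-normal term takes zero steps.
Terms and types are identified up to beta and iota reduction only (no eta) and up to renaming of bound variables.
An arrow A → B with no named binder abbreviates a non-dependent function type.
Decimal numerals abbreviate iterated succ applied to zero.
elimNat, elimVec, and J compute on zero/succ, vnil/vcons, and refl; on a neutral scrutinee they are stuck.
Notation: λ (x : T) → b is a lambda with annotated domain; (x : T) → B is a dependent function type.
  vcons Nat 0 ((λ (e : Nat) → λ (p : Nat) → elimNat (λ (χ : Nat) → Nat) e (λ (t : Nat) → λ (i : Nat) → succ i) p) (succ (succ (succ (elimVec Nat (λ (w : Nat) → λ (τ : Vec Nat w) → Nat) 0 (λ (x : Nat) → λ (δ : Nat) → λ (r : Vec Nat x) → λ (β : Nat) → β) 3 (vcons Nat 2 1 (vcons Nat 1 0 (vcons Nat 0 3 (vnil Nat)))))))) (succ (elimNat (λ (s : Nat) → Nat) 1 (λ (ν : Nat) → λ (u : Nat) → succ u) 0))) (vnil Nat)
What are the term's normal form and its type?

normal form:
  vcons Nat 0 5 (vnil Nat)
the term's type:
  Vec Nat 1
observation: contracting a beta-redex first, the term normalizes in 26 steps.


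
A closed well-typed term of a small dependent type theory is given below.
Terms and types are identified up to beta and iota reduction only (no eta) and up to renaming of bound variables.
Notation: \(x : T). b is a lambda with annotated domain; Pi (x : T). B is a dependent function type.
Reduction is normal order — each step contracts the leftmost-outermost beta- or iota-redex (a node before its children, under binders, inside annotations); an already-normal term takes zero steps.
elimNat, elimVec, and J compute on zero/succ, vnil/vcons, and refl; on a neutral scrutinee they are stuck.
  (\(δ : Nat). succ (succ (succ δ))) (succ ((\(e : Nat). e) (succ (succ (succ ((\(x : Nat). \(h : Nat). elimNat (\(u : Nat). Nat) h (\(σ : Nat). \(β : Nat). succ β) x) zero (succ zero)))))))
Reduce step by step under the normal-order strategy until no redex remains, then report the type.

normal-order reduction sequence:
  (\(δ : Nat). succ (succ (succ δ))) (succ ((\(e : Nat). e) (succ (succ (succ ((\(x : Nat). \(h : Nat). elimNat (\(u : Nat). Nat) h (\(σ : Nat). \(β : Nat). succ β) x) zero (succ zero)))))))
  ~> succ (succ (succ (succ ((\(δ : Nat). δ) (succ (succ (succ ((\(e : Nat). \(x : Nat). elimNat (\(h : Nat). Nat) x (\(u : Nat). \(σ : Nat). succ σ) e) zero (succ zero)))))))))
  ~> succ (succ (succ (succ (succ (succ (succ ((\(δ : Nat). \(e : Nat). elimNat (\(x : Nat). Nat) e (\(h : Nat). \(u : Nat). succ u) δ) zero (succ zero))))))))
  ~> succ (succ (succ (succ (succ (succ (succ ((\(δ : Nat). elimNat (\(e : Nat). Nat) δ (\(x : Nat). \(h : Nat). succ h) zero) (succ zero))))))))
  ~> succ (succ (succ (succ (succ (succ (succ (elimNat (\(δ : Nat). Nat) (succ zero) (\(e : Nat). \(x : Nat). succ x) zero)))))))
  ~> succ (succ (succ (succ (succ (succ (succ (succ zero)))))))
type:
  Nat


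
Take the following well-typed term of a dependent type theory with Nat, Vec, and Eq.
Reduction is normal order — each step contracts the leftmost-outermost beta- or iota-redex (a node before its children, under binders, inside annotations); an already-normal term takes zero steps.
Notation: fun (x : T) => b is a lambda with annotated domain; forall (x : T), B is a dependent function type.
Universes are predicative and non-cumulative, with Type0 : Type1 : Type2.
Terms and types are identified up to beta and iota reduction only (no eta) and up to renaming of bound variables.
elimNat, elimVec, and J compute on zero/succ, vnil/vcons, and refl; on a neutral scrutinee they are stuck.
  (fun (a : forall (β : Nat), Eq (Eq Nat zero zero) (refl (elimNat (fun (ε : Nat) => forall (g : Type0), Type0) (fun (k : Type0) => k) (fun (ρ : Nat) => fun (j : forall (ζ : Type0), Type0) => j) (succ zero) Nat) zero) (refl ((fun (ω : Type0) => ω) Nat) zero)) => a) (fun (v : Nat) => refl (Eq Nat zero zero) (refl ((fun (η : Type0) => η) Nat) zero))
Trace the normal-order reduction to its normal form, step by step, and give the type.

normal-order reduction sequence:
  (fun (a : forall (β : Nat), Eq (Eq Nat zero zero) (refl (elimNat (fun (ε : Nat) => forall (g : Type0), Type0) (fun (k : Type0) => k) (fun (ρ : Nat) => fun (j : forall (ζ : Type0), Type0) => j) (succ zero) Nat) zero) (refl ((fun (ω : Type0) => ω) Nat) zero)) => a) (fun (v : Nat) => refl (Eq Nat zero zero) (refl ((fun (η : Type0) => η) Nat) zero))
  ~> fun (a : Nat) => refl (Eq Nat zero zero) (refl ((fun (β : Type0) => β) Nat) zero)
  ~> fun (a : Nat) => refl (Eq Nat zero zero) (refl Nat zero)
type:
  forall (a : Nat), Eq (Eq Nat zero zero) (refl Nat zero) (refl Nat zero)


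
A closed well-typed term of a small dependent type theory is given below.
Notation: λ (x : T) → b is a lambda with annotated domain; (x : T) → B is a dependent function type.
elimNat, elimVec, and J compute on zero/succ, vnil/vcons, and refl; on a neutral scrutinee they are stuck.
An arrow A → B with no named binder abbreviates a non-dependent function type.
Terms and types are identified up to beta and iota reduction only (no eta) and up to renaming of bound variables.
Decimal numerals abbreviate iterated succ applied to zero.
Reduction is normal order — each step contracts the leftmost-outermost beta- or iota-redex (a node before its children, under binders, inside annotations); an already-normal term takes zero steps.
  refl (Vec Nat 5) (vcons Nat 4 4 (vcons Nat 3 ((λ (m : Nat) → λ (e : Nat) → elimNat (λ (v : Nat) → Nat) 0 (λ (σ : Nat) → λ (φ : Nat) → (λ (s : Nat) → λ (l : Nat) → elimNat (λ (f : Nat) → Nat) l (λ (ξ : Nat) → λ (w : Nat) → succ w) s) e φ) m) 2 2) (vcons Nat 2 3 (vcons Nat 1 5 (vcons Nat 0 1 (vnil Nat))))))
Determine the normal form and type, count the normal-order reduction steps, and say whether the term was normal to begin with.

reduced normal form:
  refl (Vec Nat 5) (vcons Nat 4 4 (vcons Nat 3 4 (vcons Nat 2 3 (vcons Nat 1 5 (vcons Nat 0 1 (vnil Nat))))))
inferred type:
  Eq (Vec Nat 5) (vcons Nat 4 4 (vcons Nat 3 4 (vcons Nat 2 3 (vcons Nat 1 5 (vcons Nat 0 1 (vnil Nat)))))) (vcons Nat 4 4 (vcons Nat 3 4 (vcons Nat 2 3 (vcons Nat 1 5 (vcons Nat 0 1 (vnil Nat))))))
steps to reach normal form (normal order): 27
already normal: no
first contracted redex: a beta-redex


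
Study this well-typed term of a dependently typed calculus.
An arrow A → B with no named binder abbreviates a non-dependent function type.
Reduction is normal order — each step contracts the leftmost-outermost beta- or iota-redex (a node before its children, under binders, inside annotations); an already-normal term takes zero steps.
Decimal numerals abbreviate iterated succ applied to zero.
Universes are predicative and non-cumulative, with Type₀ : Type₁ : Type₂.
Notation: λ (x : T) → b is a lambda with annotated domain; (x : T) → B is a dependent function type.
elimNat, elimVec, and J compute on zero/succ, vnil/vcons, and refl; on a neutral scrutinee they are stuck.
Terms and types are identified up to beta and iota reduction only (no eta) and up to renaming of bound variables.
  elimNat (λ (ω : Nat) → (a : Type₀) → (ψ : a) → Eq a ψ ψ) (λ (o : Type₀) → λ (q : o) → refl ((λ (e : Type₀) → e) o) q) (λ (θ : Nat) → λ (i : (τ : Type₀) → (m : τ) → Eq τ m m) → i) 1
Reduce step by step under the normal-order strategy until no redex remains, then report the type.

normal-order reduction sequence:
  elimNat (λ (ω : Nat) → (a : Type₀) → (ψ : a) → Eq a ψ ψ) (λ (o : Type₀) → λ (q : o) → refl ((λ (e : Type₀) → e) o) q) (λ (θ : Nat) → λ (i : (τ : Type₀) → (m : τ) → Eq τ m m) → i) 1
  ~> (λ (ω : Nat) → λ (a : (ψ : Type₀) → (o : ψ) → Eq ψ o o) → a) 0 (elimNat (λ (q : Nat) → (e : Type₀) → (θ : e) → Eq e θ θ) (λ (i : Type₀) → λ (τ : i) → refl ((λ (m : Type₀) → m) i) τ) (λ (δ : Nat) → λ (φ : (z : Type₀) → (ζ : z) → Eq z ζ ζ) → φ) 0)
  ~> (λ (ω : (a : Type₀) → (ψ : a) → Eq a ψ ψ) → ω) (elimNat (λ (o : Nat) → (q : Type₀) → (e : q) → Eq q e e) (λ (θ : Type₀) → λ (i : θ) → refl ((λ (τ : Type₀) → τ) θ) i) (λ (m : Nat) → λ (δ : (φ : Type₀) → (z : φ) → Eq φ z z) → δ) 0)
  ~> elimNat (λ (ω : Nat) → (a : Type₀) → (ψ : a) → Eq a ψ ψ) (λ (o : Type₀) → λ (q : o) → refl ((λ (e : Type₀) → e) o) q) (λ (θ : Nat) → λ (i : (τ : Type₀) → (m : τ) → Eq τ m m) → i) 0
  ~> λ (ω : Type₀) → λ (a : ω) → refl ((λ (ψ : Type₀) → ψ) ω) a
  ~> λ (ω : Type₀) → λ (a : ω) → refl ω a
inferred type:
  (ω : Type₀) → (a : ω) → Eq ω a a


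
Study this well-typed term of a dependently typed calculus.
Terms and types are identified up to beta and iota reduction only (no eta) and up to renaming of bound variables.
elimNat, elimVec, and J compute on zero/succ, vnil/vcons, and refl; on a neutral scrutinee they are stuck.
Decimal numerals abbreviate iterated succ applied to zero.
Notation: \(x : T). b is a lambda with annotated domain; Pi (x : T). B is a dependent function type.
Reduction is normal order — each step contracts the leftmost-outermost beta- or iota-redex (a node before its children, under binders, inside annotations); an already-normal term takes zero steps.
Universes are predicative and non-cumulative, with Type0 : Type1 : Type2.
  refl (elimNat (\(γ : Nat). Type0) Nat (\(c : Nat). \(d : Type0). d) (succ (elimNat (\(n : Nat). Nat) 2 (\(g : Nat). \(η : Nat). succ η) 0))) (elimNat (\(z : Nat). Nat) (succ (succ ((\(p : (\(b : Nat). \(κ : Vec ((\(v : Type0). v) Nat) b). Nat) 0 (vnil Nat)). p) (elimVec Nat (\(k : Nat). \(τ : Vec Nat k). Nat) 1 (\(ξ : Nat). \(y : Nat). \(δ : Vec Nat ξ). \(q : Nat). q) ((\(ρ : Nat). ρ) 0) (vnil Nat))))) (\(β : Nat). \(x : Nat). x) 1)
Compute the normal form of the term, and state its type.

reduced normal form:
  refl Nat 3
the term's type:
  Eq Nat 3 3
observation: 17 normal-order steps normalize the term, beginning with an elimNat iota-redex.


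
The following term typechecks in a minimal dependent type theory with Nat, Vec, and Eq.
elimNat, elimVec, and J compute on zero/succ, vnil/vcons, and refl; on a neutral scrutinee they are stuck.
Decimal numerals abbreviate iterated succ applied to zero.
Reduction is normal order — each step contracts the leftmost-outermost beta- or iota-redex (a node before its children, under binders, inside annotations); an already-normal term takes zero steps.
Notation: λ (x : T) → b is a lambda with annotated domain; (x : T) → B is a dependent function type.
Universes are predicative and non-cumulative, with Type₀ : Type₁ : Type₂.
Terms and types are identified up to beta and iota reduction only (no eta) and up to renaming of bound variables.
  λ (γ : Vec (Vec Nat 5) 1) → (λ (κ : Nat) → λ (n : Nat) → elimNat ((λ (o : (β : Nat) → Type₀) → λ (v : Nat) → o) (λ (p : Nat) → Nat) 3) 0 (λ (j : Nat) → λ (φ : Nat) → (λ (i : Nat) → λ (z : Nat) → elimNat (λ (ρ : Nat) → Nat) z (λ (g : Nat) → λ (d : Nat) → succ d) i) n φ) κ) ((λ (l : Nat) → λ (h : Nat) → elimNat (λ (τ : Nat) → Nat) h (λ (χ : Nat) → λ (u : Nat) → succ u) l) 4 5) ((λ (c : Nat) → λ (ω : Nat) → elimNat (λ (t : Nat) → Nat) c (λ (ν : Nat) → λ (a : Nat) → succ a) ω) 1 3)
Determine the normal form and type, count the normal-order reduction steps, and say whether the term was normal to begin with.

reduced normal form:
  λ (γ : Vec (Vec Nat 5) 1) → 36
inferred type:
  (γ : Vec (Vec Nat 5) 1) → Nat
normal-order step count: 74
started in normal form: no
first redex: a beta-redex


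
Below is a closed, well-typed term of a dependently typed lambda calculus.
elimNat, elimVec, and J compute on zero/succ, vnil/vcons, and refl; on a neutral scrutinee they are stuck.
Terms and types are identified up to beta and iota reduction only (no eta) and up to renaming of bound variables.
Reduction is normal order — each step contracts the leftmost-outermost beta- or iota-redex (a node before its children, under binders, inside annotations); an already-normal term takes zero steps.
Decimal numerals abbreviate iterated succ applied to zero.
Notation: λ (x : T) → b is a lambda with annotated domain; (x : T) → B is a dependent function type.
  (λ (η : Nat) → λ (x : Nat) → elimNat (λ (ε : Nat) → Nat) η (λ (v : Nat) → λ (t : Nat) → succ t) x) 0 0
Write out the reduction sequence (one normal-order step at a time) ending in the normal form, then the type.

normal-order reduction:
  (λ (η : Nat) → λ (x : Nat) → elimNat (λ (ε : Nat) → Nat) η (λ (v : Nat) → λ (t : Nat) → succ t) x) 0 0
  ~> (λ (η : Nat) → elimNat (λ (x : Nat) → Nat) 0 (λ (ε : Nat) → λ (v : Nat) → succ v) η) 0
  ~> elimNat (λ (η : Nat) → Nat) 0 (λ (x : Nat) → λ (ε : Nat) → succ ε) 0
  ~> 0
type:
  Nat


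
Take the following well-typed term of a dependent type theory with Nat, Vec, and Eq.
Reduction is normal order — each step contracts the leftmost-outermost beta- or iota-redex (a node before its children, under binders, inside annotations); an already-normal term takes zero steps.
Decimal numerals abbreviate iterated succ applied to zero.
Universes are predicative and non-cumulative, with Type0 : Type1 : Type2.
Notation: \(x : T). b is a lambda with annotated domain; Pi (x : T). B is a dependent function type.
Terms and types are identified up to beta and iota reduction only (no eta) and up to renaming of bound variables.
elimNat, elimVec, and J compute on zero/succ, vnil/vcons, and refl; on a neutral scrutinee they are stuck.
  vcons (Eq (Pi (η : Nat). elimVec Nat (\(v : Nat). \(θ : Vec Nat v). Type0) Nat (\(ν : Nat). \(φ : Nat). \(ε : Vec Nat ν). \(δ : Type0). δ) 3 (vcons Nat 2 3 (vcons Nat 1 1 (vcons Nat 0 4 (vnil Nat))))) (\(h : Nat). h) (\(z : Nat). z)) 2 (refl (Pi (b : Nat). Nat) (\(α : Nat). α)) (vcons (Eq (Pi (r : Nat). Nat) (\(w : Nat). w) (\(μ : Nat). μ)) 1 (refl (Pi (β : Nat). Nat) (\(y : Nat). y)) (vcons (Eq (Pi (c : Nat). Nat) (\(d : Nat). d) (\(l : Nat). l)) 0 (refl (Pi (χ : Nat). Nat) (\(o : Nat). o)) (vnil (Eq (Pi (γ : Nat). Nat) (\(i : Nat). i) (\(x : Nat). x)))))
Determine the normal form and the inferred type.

reduced normal form:
  vcons (Eq (Pi (η : Nat). Nat) (\(v : Nat). v) (\(θ : Nat). θ)) 2 (refl (Pi (ν : Nat). Nat) (\(φ : Nat). φ)) (vcons (Eq (Pi (ε : Nat). Nat) (\(δ : Nat). δ) (\(h : Nat). h)) 1 (refl (Pi (z : Nat). Nat) (\(b : Nat). b)) (vcons (Eq (Pi (α : Nat). Nat) (\(r : Nat). r) (\(w : Nat). w)) 0 (refl (Pi (μ : Nat). Nat) (\(β : Nat). β)) (vnil (Eq (Pi (y : Nat). Nat) (\(c : Nat). c) (\(d : Nat). d)))))
inferred type:
  Vec (Eq (Pi (η : Nat). Nat) (\(v : Nat). v) (\(θ : Nat). θ)) 3


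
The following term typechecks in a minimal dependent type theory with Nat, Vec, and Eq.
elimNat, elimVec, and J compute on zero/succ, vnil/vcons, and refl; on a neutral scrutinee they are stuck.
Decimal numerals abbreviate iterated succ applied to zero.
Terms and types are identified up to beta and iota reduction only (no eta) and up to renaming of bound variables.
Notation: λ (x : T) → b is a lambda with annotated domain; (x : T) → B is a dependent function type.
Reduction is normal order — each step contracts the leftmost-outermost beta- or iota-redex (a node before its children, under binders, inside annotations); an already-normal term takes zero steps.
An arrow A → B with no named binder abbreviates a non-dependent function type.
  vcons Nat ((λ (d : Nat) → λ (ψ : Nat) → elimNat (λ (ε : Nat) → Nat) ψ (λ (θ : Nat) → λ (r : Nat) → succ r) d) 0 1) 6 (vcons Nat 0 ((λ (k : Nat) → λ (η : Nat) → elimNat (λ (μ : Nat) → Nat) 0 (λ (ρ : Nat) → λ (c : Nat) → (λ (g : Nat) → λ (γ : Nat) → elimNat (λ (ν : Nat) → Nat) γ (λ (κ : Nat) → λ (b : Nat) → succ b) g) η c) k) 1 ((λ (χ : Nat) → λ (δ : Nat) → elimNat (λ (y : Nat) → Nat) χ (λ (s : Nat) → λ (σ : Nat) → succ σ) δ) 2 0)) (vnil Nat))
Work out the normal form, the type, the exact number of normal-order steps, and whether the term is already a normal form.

normal form:
  vcons Nat 1 6 (vcons Nat 0 2 (vnil Nat))
the term's type:
  Vec Nat 2
normal-order step count: 21
started in normal form: no
first redex: a beta-redex


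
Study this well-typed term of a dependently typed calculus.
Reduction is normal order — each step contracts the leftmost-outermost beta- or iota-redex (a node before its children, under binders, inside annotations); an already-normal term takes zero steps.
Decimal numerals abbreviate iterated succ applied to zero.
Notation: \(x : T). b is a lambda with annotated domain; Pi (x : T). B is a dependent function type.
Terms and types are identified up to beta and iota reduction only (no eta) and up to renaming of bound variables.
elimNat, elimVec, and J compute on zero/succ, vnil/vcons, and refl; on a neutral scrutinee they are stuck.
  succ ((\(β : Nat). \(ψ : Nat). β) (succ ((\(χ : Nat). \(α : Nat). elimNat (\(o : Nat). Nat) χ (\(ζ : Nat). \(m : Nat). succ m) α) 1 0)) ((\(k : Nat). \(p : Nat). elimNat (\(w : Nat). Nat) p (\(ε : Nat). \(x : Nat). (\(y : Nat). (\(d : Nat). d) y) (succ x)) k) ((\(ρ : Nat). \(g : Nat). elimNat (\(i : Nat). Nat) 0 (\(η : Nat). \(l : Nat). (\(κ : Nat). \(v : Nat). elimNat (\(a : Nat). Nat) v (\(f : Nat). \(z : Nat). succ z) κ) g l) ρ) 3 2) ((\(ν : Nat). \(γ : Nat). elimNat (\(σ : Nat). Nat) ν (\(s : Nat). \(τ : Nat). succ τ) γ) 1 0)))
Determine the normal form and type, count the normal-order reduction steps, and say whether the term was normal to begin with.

normal form:
  3
inferred type:
  Nat
normal-order step count: 5
term was already normal: no
first redex: a beta-redex


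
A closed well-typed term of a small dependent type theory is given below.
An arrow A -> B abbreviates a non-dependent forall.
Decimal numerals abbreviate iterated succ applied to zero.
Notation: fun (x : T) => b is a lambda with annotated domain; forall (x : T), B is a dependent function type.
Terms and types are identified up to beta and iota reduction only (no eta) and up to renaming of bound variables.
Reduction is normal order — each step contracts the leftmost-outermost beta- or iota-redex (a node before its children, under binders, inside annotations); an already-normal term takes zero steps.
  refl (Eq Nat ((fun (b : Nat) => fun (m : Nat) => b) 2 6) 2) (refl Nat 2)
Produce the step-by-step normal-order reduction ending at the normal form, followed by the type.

reduction (normal order):
  refl (Eq Nat ((fun (b : Nat) => fun (m : Nat) => b) 2 6) 2) (refl Nat 2)
  ~> refl (Eq Nat ((fun (b : Nat) => 2) 6) 2) (refl Nat 2)
  ~> refl (Eq Nat 2 2) (refl Nat 2)
the term's type:
  Eq (Eq Nat 2 2) (refl Nat 2) (refl Nat 2)


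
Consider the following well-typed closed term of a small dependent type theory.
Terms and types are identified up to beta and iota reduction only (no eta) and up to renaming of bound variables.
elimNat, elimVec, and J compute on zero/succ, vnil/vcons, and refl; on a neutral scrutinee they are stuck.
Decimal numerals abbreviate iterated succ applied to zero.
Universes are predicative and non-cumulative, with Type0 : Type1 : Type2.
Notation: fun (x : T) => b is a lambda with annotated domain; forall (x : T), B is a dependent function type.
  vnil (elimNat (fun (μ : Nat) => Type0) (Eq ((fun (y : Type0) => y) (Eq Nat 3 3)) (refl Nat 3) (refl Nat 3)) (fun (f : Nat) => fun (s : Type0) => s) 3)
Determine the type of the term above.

the term's type:
  Vec (Eq (Eq Nat 3 3) (refl Nat 3) (refl Nat 3)) 0


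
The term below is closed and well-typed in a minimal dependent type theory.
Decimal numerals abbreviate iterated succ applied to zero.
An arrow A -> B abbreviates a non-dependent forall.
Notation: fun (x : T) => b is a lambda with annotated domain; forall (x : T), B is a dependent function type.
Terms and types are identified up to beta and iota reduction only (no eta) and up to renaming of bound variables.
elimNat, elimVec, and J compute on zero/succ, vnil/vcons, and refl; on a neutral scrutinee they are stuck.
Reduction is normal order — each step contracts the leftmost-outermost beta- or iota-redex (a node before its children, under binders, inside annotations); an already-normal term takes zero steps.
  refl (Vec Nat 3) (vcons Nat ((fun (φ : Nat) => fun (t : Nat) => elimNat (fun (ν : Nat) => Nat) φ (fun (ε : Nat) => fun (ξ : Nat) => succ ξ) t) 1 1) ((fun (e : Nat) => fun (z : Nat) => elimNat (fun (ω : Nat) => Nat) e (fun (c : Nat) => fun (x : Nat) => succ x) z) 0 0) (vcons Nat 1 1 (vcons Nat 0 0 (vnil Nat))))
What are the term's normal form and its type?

reduced normal form:
  refl (Vec Nat 3) (vcons Nat 2 0 (vcons Nat 1 1 (vcons Nat 0 0 (vnil Nat))))
type:
  Eq (Vec Nat 3) (vcons Nat 2 0 (vcons Nat 1 1 (vcons Nat 0 0 (vnil Nat)))) (vcons Nat 2 0 (vcons Nat 1 1 (vcons Nat 0 0 (vnil Nat))))


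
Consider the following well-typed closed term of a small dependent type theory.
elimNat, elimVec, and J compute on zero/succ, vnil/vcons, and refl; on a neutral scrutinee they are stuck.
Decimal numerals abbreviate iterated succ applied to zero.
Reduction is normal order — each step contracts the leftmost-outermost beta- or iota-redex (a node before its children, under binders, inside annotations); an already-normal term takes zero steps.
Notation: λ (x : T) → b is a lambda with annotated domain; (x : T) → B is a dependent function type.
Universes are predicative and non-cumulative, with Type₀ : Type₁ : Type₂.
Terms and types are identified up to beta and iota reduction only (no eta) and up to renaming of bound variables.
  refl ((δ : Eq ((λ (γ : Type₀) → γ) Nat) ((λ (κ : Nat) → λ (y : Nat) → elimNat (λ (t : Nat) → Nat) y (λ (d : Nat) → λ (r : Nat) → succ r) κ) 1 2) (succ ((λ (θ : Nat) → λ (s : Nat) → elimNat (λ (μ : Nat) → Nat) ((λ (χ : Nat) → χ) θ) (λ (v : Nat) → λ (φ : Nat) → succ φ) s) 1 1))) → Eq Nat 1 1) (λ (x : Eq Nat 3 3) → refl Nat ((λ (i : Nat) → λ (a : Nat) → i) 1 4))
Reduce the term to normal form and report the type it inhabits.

normal form:
  refl ((δ : Eq Nat 3 3) → Eq Nat 1 1) (λ (γ : Eq Nat 3 3) → refl Nat 1)
the term's type:
  Eq ((δ : Eq Nat 3 3) → Eq Nat 1 1) (λ (γ : Eq Nat 3 3) → refl Nat 1) (λ (κ : Eq Nat 3 3) → refl Nat 1)
observation: 16 normal-order steps separate the term from its normal form.


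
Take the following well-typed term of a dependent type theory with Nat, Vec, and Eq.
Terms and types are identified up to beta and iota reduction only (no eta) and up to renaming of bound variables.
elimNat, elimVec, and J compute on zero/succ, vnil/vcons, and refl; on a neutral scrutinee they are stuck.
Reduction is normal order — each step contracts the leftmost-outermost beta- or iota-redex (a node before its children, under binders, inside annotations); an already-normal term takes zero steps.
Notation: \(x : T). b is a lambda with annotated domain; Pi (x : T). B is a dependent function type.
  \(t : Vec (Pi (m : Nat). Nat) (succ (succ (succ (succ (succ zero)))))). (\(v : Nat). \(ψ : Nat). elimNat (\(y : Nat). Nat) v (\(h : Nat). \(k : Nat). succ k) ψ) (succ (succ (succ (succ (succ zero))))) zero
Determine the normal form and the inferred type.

reduced normal form:
  \(t : Vec (Pi (m : Nat). Nat) (succ (succ (succ (succ (succ zero)))))). succ (succ (succ (succ (succ zero))))
the term's type:
  Pi (t : Vec (Pi (m : Nat). Nat) (succ (succ (succ (succ (succ zero)))))). Nat


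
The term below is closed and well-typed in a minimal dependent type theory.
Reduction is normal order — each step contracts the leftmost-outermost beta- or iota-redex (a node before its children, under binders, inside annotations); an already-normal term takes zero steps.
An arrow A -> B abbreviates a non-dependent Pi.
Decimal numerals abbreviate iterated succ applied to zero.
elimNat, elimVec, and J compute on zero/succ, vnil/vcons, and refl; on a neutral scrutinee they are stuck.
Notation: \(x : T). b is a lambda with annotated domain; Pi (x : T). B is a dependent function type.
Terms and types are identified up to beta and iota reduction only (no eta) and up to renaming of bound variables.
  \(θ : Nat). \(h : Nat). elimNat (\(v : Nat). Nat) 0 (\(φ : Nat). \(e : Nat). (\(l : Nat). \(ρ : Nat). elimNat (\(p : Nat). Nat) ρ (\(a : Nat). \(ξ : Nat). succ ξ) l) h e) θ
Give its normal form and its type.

reduced normal form:
  \(θ : Nat). \(h : Nat). elimNat (\(v : Nat). Nat) 0 (\(φ : Nat). \(e : Nat). elimNat (\(l : Nat). Nat) e (\(ρ : Nat). \(p : Nat). succ p) h) θ
type:
  Nat -> Nat -> Nat
observation: normalization takes exactly 2 steps under the normal-order strategy.


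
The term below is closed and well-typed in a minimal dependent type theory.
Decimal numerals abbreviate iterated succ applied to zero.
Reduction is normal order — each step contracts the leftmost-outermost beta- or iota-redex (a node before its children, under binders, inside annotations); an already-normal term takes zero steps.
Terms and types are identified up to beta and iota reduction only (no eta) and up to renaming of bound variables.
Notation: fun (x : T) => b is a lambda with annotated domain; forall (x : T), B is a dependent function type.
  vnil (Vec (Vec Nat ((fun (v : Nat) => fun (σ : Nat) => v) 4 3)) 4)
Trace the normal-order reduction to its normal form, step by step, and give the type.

reduction (normal order):
  vnil (Vec (Vec Nat ((fun (v : Nat) => fun (σ : Nat) => v) 4 3)) 4)
  ~> vnil (Vec (Vec Nat ((fun (v : Nat) => 4) 3)) 4)
  ~> vnil (Vec (Vec Nat 4) 4)
the term's type:
  Vec (Vec (Vec Nat 4) 4) 0
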